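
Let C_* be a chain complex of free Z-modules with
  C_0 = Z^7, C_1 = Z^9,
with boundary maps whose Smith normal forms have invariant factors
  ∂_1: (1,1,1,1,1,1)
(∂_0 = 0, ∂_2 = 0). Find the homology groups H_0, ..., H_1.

H_0 = Z,  H_1 = Z^3.

H_0: b_0 = 7 − 0 − 6 = 1; torsion from ∂_1 factors > 1: none. So H_0 = Z.
H_1: b_1 = 9 − 6 − 0 = 3; torsion from ∂_2 factors > 1: none. So H_1 = Z^3.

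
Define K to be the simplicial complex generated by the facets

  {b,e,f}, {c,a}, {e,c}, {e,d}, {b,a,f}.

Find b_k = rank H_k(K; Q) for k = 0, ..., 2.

b_0 = 1, b_1 = 1, b_2 = 0.

K has 6 vertices, 8 edges, 2 triangles.
rank ∂_0 = 0, rank ∂_1 = 5 ⇒ b_0 = 6 − 0 − 5 = 1; all invariant factors of ∂_1 are 1 so no torsion. So H_0 ≅ Z.
rank ∂_1 = 5, rank ∂_2 = 2 ⇒ b_1 = 8 − 5 − 2 = 1; all invariant factors of ∂_2 are 1 so no torsion. So H_1 ≅ Z.
rank ∂_2 = 2, rank ∂_3 = 0 ⇒ b_2 = 2 − 2 − 0 = 0. So H_2 ≅ 0.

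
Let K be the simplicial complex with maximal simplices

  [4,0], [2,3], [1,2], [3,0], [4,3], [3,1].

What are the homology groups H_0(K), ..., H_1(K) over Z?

Take the total order 0 < 1 < 2 < 3 < 4 on the vertex set. Then K (dimension 1) consists of the simplices:

  0-simplices (5): [0], [1], [2], [3], [4]
  1-simplices (6): [0,3], [0,4], [1,2], [1,3], [2,3], [3,4]

so the chain groups are C_0 ≅ Z^5, C_1 ≅ Z^6.

The boundary map ∂_1: C_1 → C_0 is given by ∂[p,q] = [q] − [p]. For instance
  ∂[1,2] = [2] − [1].
As a 5×6 matrix over Z this has rank 4, with invariant factors (1,1,1,1).

Computing H_k = (kernel of ∂_k) / (image of ∂_{k+1}):

  H_0: rank C_0 − rank ∂_1 = 5 − 4 = 1, and the invariant factors of ∂_1 are all 1, so H_0 ≅ Z.
  H_1: rank ker ∂_1 − rank ∂_2 = (6 − 4) − 0 = 2, and there is no ∂_2, so H_1 ≅ Z^2.

As a check, the Euler characteristic is 5 − 6 = -1, which agrees with 1 − 2 = -1.
(K is a triangulation of a wedge of 2 circles.)

H_0 = Z,  H_1 = Z^2.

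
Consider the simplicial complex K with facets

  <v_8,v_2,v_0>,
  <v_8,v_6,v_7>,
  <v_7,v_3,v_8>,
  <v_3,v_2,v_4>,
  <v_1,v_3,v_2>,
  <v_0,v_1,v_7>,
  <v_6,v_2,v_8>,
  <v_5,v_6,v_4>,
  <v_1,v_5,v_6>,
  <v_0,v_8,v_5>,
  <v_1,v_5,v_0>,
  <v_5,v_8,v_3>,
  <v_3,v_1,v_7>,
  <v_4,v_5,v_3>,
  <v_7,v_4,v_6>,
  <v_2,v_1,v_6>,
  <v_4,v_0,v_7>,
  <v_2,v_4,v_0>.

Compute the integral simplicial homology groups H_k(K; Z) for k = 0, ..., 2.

H_0 ≅ Z,  H_1 ≅ Z^2,  H_2 ≅ Z.

K has 9 vertices, 27 edges, 18 triangles.
rank ∂_0 = 0, rank ∂_1 = 8 ⇒ b_0 = 9 − 0 − 8 = 1; all invariant factors of ∂_1 are 1 so no torsion. So H_0 = Z.
rank ∂_1 = 8, rank ∂_2 = 17 ⇒ b_1 = 27 − 8 − 17 = 2; all invariant factors of ∂_2 are 1 so no torsion. So H_1 = Z^2.
rank ∂_2 = 17, rank ∂_3 = 0 ⇒ b_2 = 18 − 17 − 0 = 1. So H_2 = Z.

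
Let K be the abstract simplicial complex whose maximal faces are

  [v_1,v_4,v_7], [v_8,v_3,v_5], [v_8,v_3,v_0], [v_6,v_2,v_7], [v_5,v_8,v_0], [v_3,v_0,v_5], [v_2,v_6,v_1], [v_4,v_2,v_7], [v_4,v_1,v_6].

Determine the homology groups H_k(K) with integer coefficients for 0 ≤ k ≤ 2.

H_0 = Z^2,  H_1 = Z,  H_2 = Z.

Take the total order v_0 < v_1 < v_2 < v_3 < v_4 < v_5 < v_6 < v_7 < v_8 on the vertex set. Then K (dimension 2) consists of the simplices:

  0-simplices (9): [v_0], [v_1], [v_2], [v_3], [v_4], [v_5], [v_6], [v_7], [v_8]
  1-simplices (16): (16 of them)
  2-simplices (9): [v_0,v_3,v_5], [v_0,v_3,v_8], [v_0,v_5,v_8], [v_1,v_2,v_6], [v_1,v_4,v_6], [v_1,v_4,v_7], [v_2,v_4,v_7], [v_2,v_6,v_7], [v_3,v_5,v_8]

so the chain groups are C_0 ≅ Z^9, C_1 ≅ Z^16, C_2 ≅ Z^9.

∂_1: C_1 → C_0 sends each edge [p,q] (with p < q) to q − p.
This gives a 9×16 integer matrix of rank 7; reducing to Smith normal form yields diagonal entries (1,1,1,1,1,1,1).

∂_2: C_2 → C_1 maps a triangle to the signed sum of its edges. For instance
  ∂[v_0,v_3,v_8] = [v_3,v_8] − [v_0,v_8] + [v_0,v_3],
  ∂[v_3,v_5,v_8] = [v_5,v_8] − [v_3,v_8] + [v_3,v_5].
This gives a 16×9 integer matrix of rank 8; reducing to Smith normal form yields diagonal entries (1,1,1,1,1,1,1,1).

From H_k ≅ ker(∂_k) / im(∂_{k+1}) we obtain:

  H_0: rank C_0 − rank ∂_1 = 9 − 7 = 2, and the invariant factors of ∂_1 are all 1, so H_0 = Z^2.
  H_1: rank ker ∂_1 − rank ∂_2 = (16 − 7) − 8 = 1, and the invariant factors of ∂_2 are all 1, so H_1 = Z.
  H_2: rank ker ∂_2 − rank ∂_3 = (9 − 8) − 0 = 1, and there is no ∂_3, so H_2 = Z.

(K is a triangulation of the disjoint union of the Möbius band and the 2-sphere S^2.)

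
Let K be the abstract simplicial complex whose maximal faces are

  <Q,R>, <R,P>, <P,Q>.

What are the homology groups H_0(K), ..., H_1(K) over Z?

Take the total order P < Q < R on the vertex set. Then K (dimension 1) consists of the simplices:

  0-simplices (3): P, Q, R
  1-simplices (3): PQ, PR, QR

so the chain groups are C_0 ≅ Z^3, C_1 ≅ Z^3.

∂_1: C_1 → C_0 sends each edge [p,q] (with p < q) to q − p. For instance
  ∂PQ = Q − P.
This gives a 3×3 integer matrix of rank 2; reducing to Smith normal form yields diagonal entries (1,1).

From H_k ≅ ker(∂_k) / im(∂_{k+1}) we obtain:

  H_0: rank C_0 − rank ∂_1 = 3 − 2 = 1, and the invariant factors of ∂_1 are all 1, so H_0 = Z.
  H_1: rank ker ∂_1 − rank ∂_2 = (3 − 2) − 0 = 1, and there is no ∂_2, so H_1 = Z.

(K is a triangulation of the circle S^1.)

H_0 ≅ Z,  H_1 ≅ Z.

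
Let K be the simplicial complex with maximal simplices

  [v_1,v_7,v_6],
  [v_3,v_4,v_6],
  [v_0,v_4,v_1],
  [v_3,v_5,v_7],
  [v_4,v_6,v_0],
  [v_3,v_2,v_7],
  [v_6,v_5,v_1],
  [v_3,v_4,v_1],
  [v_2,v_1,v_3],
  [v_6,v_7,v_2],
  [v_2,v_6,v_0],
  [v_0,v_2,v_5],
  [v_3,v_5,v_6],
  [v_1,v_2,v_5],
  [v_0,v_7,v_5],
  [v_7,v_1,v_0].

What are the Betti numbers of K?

Fix the vertex order v_0 < v_1 < v_2 < v_3 < v_4 < v_5 < v_6 < v_7 and write every simplex with vertices in increasing order. Then dim K = 2 and the simplices of K are:

  0-simplices (8): [v_0], [v_1], [v_2], [v_3], [v_4], [v_5], [v_6], [v_7]
  1-simplices (24): (24 of them)
  2-simplices (16): (16 of them)

Hence C_0 ≅ Z^8, C_1 ≅ Z^24, C_2 ≅ Z^16.

The boundary map ∂_1: C_1 → C_0 sends each edge [p,q] (with p < q) to q − p. For instance
  ∂[v_1,v_6] = [v_6] − [v_1].
The resulting 8×24 matrix has rank 7, and its Smith normal form has invariant factors (1,1,1,1,1,1,1).

∂_2: C_2 → C_1 sends each 2-simplex [p,q,r] to [q,r] − [p,r] + [p,q]. For instance
  ∂[v_0,v_1,v_4] = [v_1,v_4] − [v_0,v_4] + [v_0,v_1],
  ∂[v_0,v_4,v_6] = [v_4,v_6] − [v_0,v_6] + [v_0,v_4].
The 24×16 boundary matrix has rank 15 and Smith normal form diag(1,1,1,1,1,1,1,1,1,1,1,1,1,1,1).

Computing H_k = (kernel of ∂_k) / (image of ∂_{k+1}):

  H_0: rank C_0 − rank ∂_1 = 8 − 7 = 1, and the invariant factors of ∂_1 are all 1, so H_0 = Z.
  H_1: rank ker ∂_1 − rank ∂_2 = (24 − 7) − 15 = 2, and the invariant factors of ∂_2 are all 1, so H_1 = Z^2.
  H_2: rank ker ∂_2 − rank ∂_3 = (16 − 15) − 0 = 1, and there is no ∂_3, so H_2 = Z.

Hence the Betti numbers are b_0 = 1, b_1 = 2, b_2 = 1.

b_0 = 1, b_1 = 2, b_2 = 1.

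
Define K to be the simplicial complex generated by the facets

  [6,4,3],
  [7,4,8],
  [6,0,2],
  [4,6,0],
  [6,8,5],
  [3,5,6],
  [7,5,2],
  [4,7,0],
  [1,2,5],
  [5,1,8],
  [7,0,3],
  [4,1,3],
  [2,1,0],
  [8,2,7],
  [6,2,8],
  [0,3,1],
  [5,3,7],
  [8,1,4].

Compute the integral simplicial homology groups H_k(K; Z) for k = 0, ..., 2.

We work with the vertex ordering 0 < 1 < 2 < 3 < 4 < 5 < 6 < 7 < 8. The simplices of K, each written with vertices in increasing order, are:

  0-simplices (9): [0], [1], [2], [3], [4], [5], [6], [7], [8]
  1-simplices (27): (27 of them)
  2-simplices (18): [0,1,2], [0,1,3], [0,2,6], [0,3,7], [0,4,6], [0,4,7], [1,2,5], [1,3,4], [1,4,8], [1,5,8], [2,5,7], [2,6,8], [2,7,8], [3,4,6], [3,5,6], [3,5,7], [4,7,8], [5,6,8]

giving chain groups C_0 ≅ Z^9, C_1 ≅ Z^27, C_2 ≅ Z^18.

∂_1: C_1 → C_0 sends each edge [p,q] (with p < q) to q − p. For instance
  ∂[1,8] = [8] − [1].
As a 9×27 matrix over Z this has rank 8, with invariant factors (1,1,1,1,1,1,1,1).

The boundary map ∂_2: C_2 → C_1 maps a triangle to the signed sum of its edges. For instance
  ∂[1,2,5] = [2,5] − [1,5] + [1,2],
  ∂[5,6,8] = [6,8] − [5,8] + [5,6].
As a 27×18 matrix over Z this has rank 18, with invariant factors (1,1,1,1,1,1,1,1,1,1,1,1,1,1,1,1,1,2).

Computing H_k = (kernel of ∂_k) / (image of ∂_{k+1}):

  H_0: rank C_0 − rank ∂_1 = 9 − 8 = 1, and the invariant factors of ∂_1 are all 1, so H_0 = Z.
  H_1: rank ker ∂_1 − rank ∂_2 = (27 − 8) − 18 = 1, and ∂_2 has invariant factor 2 > 1, so H_1 = Z ⊕ Z/2.
  H_2: rank ker ∂_2 − rank ∂_3 = (18 − 18) − 0 = 0, and there is no ∂_3, so H_2 = 0.

H_0 ≅ Z,  H_1 ≅ Z ⊕ Z/2,  H_2 = 0.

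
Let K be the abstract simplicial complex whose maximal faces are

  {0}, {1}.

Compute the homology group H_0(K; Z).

K has 2 vertices.
rank ∂_0 = 0, rank ∂_1 = 0 ⇒ b_0 = 2 − 0 − 0 = 2. So H_0 ≅ Z^2.

H_0 ≅ Z^2.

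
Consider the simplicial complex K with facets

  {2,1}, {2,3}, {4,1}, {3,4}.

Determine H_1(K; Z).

H_1 ≅ Z.

K has 4 vertices, 4 edges.
rank ∂_1 = 3, rank ∂_2 = 0 ⇒ b_1 = 4 − 3 − 0 = 1. So H_1 ≅ Z.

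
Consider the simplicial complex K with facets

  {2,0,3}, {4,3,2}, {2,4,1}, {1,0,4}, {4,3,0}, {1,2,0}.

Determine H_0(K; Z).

H_0 = Z.

Take the total order 0 < 1 < 2 < 3 < 4 on the vertex set. Then K (dimension 2) consists of the simplices:

  0-simplices (5): [0], [1], [2], [3], [4]
  1-simplices (9): [0,1], [0,2], [0,3], [0,4], [1,2], [1,4], [2,3], [2,4], [3,4]
  2-simplices (6): [0,1,2], [0,1,4], [0,2,3], [0,3,4], [1,2,4], [2,3,4]

giving chain groups C_0 ≅ Z^5, C_1 ≅ Z^9, C_2 ≅ Z^6.

The boundary map ∂_1: C_1 → C_0 sends each edge [p,q] (with p < q) to q − p. For instance
  ∂[3,4] = [4] − [3].
The 5×9 boundary matrix has rank 4 and Smith normal form diag(1,1,1,1).

The boundary map ∂_2: C_2 → C_1 maps a triangle to the signed sum of its edges. For instance
  ∂[0,2,3] = [2,3] − [0,3] + [0,2],
  ∂[0,1,2] = [1,2] − [0,2] + [0,1].
This gives a 9×6 integer matrix of rank 5; reducing to Smith normal form yields diagonal entries (1,1,1,1,1).

Now H_k = ker ∂_k / im ∂_{k+1}, so:

  H_0: rank C_0 − rank ∂_1 = 5 − 4 = 1, and the invariant factors of ∂_1 are all 1, so H_0 = Z.

(K is a triangulation of the 2-sphere S^2.)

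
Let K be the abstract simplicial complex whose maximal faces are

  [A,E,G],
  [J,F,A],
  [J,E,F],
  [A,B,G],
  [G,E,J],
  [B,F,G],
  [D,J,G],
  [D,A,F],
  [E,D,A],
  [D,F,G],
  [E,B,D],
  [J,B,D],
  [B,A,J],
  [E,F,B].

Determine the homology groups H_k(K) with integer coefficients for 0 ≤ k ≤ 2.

H_0 ≅ Z,  H_1 ≅ Z^2,  H_2 ≅ Z.

Order the vertices as A < B < D < E < F < G < J. Listing each simplex with vertices in this order, K has dimension 2 with simplices:

  0-simplices (7): A, B, D, E, F, G, J
  1-simplices (21): AB, AD, AE, AF, AG, AJ, BD, BE, BF, BG, BJ, DE, DF, DG, DJ, EF, EG, EJ, FG, FJ, GJ
  2-simplices (14): ABG, ABJ, ADE, ADF, AEG, AFJ, BDE, BDJ, BEF, BFG, DFG, DGJ, EFJ, EGJ

giving chain groups C_0 ≅ Z^7, C_1 ≅ Z^21, C_2 ≅ Z^14.

∂_1: C_1 → C_0 maps an edge to its endpoints' difference, ∂[p,q] = q − p. For instance
  ∂AB = B − A.
As a 7×21 matrix over Z this has rank 6, with invariant factors (1,1,1,1,1,1).

∂_2: C_2 → C_1 sends each 2-simplex [p,q,r] to [q,r] − [p,r] + [p,q]. For instance
  ∂AEG = EG − AG + AE,
  ∂ABJ = BJ − AJ + AB.
As a 21×14 matrix over Z this has rank 13, with invariant factors (1,1,1,1,1,1,1,1,1,1,1,1,1).

Reading off H_k = ker ∂_k / im ∂_{k+1}:

  H_0: rank C_0 − rank ∂_1 = 7 − 6 = 1, and the invariant factors of ∂_1 are all 1, so H_0 ≅ Z.
  H_1: rank ker ∂_1 − rank ∂_2 = (21 − 6) − 13 = 2, and the invariant factors of ∂_2 are all 1, so H_1 ≅ Z^2.
  H_2: rank ker ∂_2 − rank ∂_3 = (14 − 13) − 0 = 1, and there is no ∂_3, so H_2 ≅ Z.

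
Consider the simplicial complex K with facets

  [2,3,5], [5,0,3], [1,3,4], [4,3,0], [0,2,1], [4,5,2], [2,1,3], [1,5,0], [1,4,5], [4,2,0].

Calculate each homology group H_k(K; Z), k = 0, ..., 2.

H_0 = Z,  H_1 = Z/2,  H_2 = 0.

Order the vertices as 0 < 1 < 2 < 3 < 4 < 5. Listing each simplex with vertices in this order, K has dimension 2 with simplices:

  0-simplices (6): [0], [1], [2], [3], [4], [5]
  1-simplices (15): [0,1], [0,2], [0,3], [0,4], [0,5], [1,2], [1,3], [1,4], [1,5], [2,3], [2,4], [2,5], [3,4], [3,5], [4,5]
  2-simplices (10): [0,1,2], [0,1,5], [0,2,4], [0,3,4], [0,3,5], [1,2,3], [1,3,4], [1,4,5], [2,3,5], [2,4,5]

giving chain groups C_0 ≅ Z^6, C_1 ≅ Z^15, C_2 ≅ Z^10.

The boundary map ∂_1: C_1 → C_0 sends each edge [p,q] (with p < q) to q − p.
The resulting 6×15 matrix has rank 5, and its Smith normal form has invariant factors (1,1,1,1,1).

∂_2: C_2 → C_1 acts by ∂[p,q,r] = [q,r] − [p,r] + [p,q]. For instance
  ∂[2,4,5] = [4,5] − [2,5] + [2,4],
  ∂[0,2,4] = [2,4] − [0,4] + [0,2].
The resulting 15×10 matrix has rank 10, and its Smith normal form has invariant factors (1,1,1,1,1,1,1,1,1,2).

Now H_k = ker ∂_k / im ∂_{k+1}, so:

  H_0: rank C_0 − rank ∂_1 = 6 − 5 = 1, and the invariant factors of ∂_1 are all 1, so H_0 ≅ Z.
  H_1: rank ker ∂_1 − rank ∂_2 = (15 − 5) − 10 = 0, and ∂_2 has invariant factor 2 > 1, so H_1 ≅ Z/2.
  H_2: rank ker ∂_2 − rank ∂_3 = (10 − 10) − 0 = 0, and there is no ∂_3, so H_2 ≅ 0.

As a check, the Euler characteristic is 6 − 15 + 10 = 1, which agrees with 1 − 0 + 0 = 1.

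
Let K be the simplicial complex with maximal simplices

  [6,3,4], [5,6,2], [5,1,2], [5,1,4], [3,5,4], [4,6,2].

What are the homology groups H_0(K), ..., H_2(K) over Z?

Take the total order 1 < 2 < 3 < 4 < 5 < 6 on the vertex set. Then K (dimension 2) consists of the simplices:

  0-simplices (6): [1], [2], [3], [4], [5], [6]
  1-simplices (12): [1,2], [1,4], [1,5], [2,4], [2,5], [2,6], [3,4], [3,5], [3,6], [4,5], [4,6], [5,6]
  2-simplices (6): [1,2,5], [1,4,5], [2,4,6], [2,5,6], [3,4,5], [3,4,6]

so the chain groups are C_0 ≅ Z^6, C_1 ≅ Z^12, C_2 ≅ Z^6.

Boundary ∂_1: C_1 → C_0 is given by ∂[p,q] = [q] − [p].
The 6×12 boundary matrix has rank 5 and Smith normal form diag(1,1,1,1,1).

The boundary map ∂_2: C_2 → C_1 sends each 2-simplex [p,q,r] to [q,r] − [p,r] + [p,q]. For instance
  ∂[3,4,6] = [4,6] − [3,6] + [3,4],
  ∂[3,4,5] = [4,5] − [3,5] + [3,4].
This gives a 12×6 integer matrix of rank 6; reducing to Smith normal form yields diagonal entries (1,1,1,1,1,1).

From H_k ≅ ker(∂_k) / im(∂_{k+1}) we obtain:

  H_0: rank C_0 − rank ∂_1 = 6 − 5 = 1, and the invariant factors of ∂_1 are all 1, so H_0 ≅ Z.
  H_1: rank ker ∂_1 − rank ∂_2 = (12 − 5) − 6 = 1, and the invariant factors of ∂_2 are all 1, so H_1 ≅ Z.
  H_2: rank ker ∂_2 − rank ∂_3 = (6 − 6) − 0 = 0, and there is no ∂_3, so H_2 ≅ 0.

(K is a triangulation of the cylinder S^1 x I.)

H_0 ≅ Z,  H_1 ≅ Z,  H_2 = 0.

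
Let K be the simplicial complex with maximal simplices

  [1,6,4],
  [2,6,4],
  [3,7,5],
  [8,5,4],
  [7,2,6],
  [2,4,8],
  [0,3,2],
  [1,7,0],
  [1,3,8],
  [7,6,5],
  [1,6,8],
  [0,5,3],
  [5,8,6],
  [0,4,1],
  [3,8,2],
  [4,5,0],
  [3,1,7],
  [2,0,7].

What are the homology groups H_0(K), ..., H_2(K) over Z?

Fix the vertex order 0 < 1 < 2 < 3 < 4 < 5 < 6 < 7 < 8 and write every simplex with vertices in increasing order. Then dim K = 2 and the simplices of K are:

  0-simplices (9): [0], [1], [2], [3], [4], [5], [6], [7], [8]
  1-simplices (27): (27 of them)
  2-simplices (18): [0,1,4], [0,1,7], [0,2,3], [0,2,7], [0,3,5], [0,4,5], [1,3,7], [1,3,8], [1,4,6], [1,6,8], [2,3,8], [2,4,6], [2,4,8], [2,6,7], [3,5,7], [4,5,8], [5,6,7], [5,6,8]

giving chain groups C_0 ≅ Z^9, C_1 ≅ Z^27, C_2 ≅ Z^18.

∂_1: C_1 → C_0 is given by ∂[p,q] = [q] − [p]. For instance
  ∂[4,6] = [6] − [4].
As a 9×27 matrix over Z this has rank 8, with invariant factors (1,1,1,1,1,1,1,1).

∂_2: C_2 → C_1 maps a triangle to the signed sum of its edges. For instance
  ∂[2,6,7] = [6,7] − [2,7] + [2,6],
  ∂[5,6,7] = [6,7] − [5,7] + [5,6].
The 27×18 boundary matrix has rank 18 and Smith normal form diag(1,1,1,1,1,1,1,1,1,1,1,1,1,1,1,1,1,2).

Now H_k = ker ∂_k / im ∂_{k+1}, so:

  H_0: rank C_0 − rank ∂_1 = 9 − 8 = 1, and the invariant factors of ∂_1 are all 1, so H_0 = Z.
  H_1: rank ker ∂_1 − rank ∂_2 = (27 − 8) − 18 = 1, and ∂_2 has invariant factor 2 > 1, so H_1 = Z ⊕ Z/2Z.
  H_2: rank ker ∂_2 − rank ∂_3 = (18 − 18) − 0 = 0, and there is no ∂_3, so H_2 = 0.

As a check, the Euler characteristic is 9 − 27 + 18 = 0, which agrees with 1 − 1 + 0 = 0.

H_0 ≅ Z,  H_1 ≅ Z ⊕ Z/2Z,  H_2 = 0.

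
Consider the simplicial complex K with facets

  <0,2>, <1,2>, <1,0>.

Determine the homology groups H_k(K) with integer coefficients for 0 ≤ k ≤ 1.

We work with the vertex ordering 0 < 1 < 2. The simplices of K, each written with vertices in increasing order, are:

  0-simplices (3): [0], [1], [2]
  1-simplices (3): [0,1], [0,2], [1,2]

giving chain groups C_0 ≅ Z^3, C_1 ≅ Z^3.

The boundary map ∂_1: C_1 → C_0 sends each edge [p,q] (with p < q) to q − p. For instance
  ∂[1,2] = [2] − [1].
As a 3×3 matrix over Z this has rank 2, with invariant factors (1,1).

Reading off H_k = ker ∂_k / im ∂_{k+1}:

  H_0: rank C_0 − rank ∂_1 = 3 − 2 = 1, and the invariant factors of ∂_1 are all 1, so H_0 = Z.
  H_1: rank ker ∂_1 − rank ∂_2 = (3 − 2) − 0 = 1, and there is no ∂_2, so H_1 = Z.

H_0 ≅ Z,  H_1 ≅ Z.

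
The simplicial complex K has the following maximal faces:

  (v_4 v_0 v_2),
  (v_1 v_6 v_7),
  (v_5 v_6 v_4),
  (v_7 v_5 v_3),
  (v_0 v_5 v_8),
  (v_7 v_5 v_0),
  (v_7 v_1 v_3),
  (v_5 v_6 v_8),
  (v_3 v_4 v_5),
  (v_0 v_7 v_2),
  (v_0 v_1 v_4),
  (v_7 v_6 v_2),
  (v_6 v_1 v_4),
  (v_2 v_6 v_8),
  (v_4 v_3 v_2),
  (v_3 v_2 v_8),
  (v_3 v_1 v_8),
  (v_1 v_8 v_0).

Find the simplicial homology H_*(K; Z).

H_0 ≅ Z,  H_1 ≅ Z^2,  H_2 ≅ Z.

Take the total order v_0 < v_1 < v_2 < v_3 < v_4 < v_5 < v_6 < v_7 < v_8 on the vertex set. Then K (dimension 2) consists of the simplices:

  0-simplices (9): [v_0], [v_1], [v_2], [v_3], [v_4], [v_5], [v_6], [v_7], [v_8]
  1-simplices (27): (27 of them)
  2-simplices (18): (18 of them)

so the chain groups are C_0 ≅ Z^9, C_1 ≅ Z^27, C_2 ≅ Z^18.

Boundary ∂_1: C_1 → C_0 sends each edge [p,q] (with p < q) to q − p. For instance
  ∂[v_4,v_6] = [v_6] − [v_4].
The 9×27 boundary matrix has rank 8 and Smith normal form diag(1,1,1,1,1,1,1,1).

∂_2: C_2 → C_1 acts by ∂[p,q,r] = [q,r] − [p,r] + [p,q]. For instance
  ∂[v_1,v_3,v_8] = [v_3,v_8] − [v_1,v_8] + [v_1,v_3],
  ∂[v_1,v_6,v_7] = [v_6,v_7] − [v_1,v_7] + [v_1,v_6].
The resulting 27×18 matrix has rank 17, and its Smith normal form has invariant factors (1,1,1,1,1,1,1,1,1,1,1,1,1,1,1,1,1).

Reading off H_k = ker ∂_k / im ∂_{k+1}:

  H_0: rank C_0 − rank ∂_1 = 9 − 8 = 1, and the invariant factors of ∂_1 are all 1, so H_0 ≅ Z.
  H_1: rank ker ∂_1 − rank ∂_2 = (27 − 8) − 17 = 2, and the invariant factors of ∂_2 are all 1, so H_1 ≅ Z^2.
  H_2: rank ker ∂_2 − rank ∂_3 = (18 − 17) − 0 = 1, and there is no ∂_3, so H_2 ≅ Z.

As a check, the Euler characteristic is 9 − 27 + 18 = 0, which agrees with 1 − 2 + 1 = 0.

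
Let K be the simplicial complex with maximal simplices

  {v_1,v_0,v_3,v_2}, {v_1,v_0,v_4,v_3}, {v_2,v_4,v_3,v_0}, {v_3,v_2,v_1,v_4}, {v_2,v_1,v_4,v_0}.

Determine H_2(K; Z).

H_2 = 0.

Fix the vertex order v_0 < v_1 < v_2 < v_3 < v_4 and write every simplex with vertices in increasing order. Then dim K = 3 and the simplices of K are:

  0-simplices (5): [v_0], [v_1], [v_2], [v_3], [v_4]
  1-simplices (10): [v_0,v_1], [v_0,v_2], [v_0,v_3], [v_0,v_4], [v_1,v_2], [v_1,v_3], [v_1,v_4], [v_2,v_3], [v_2,v_4], [v_3,v_4]
  2-simplices (10): [v_0,v_1,v_2], [v_0,v_1,v_3], [v_0,v_1,v_4], [v_0,v_2,v_3], [v_0,v_2,v_4], [v_0,v_3,v_4], [v_1,v_2,v_3], [v_1,v_2,v_4], [v_1,v_3,v_4], [v_2,v_3,v_4]
  3-simplices (5): [v_0,v_1,v_2,v_3], [v_0,v_1,v_2,v_4], [v_0,v_1,v_3,v_4], [v_0,v_2,v_3,v_4], [v_1,v_2,v_3,v_4]

giving chain groups C_0 ≅ Z^5, C_1 ≅ Z^10, C_2 ≅ Z^10, C_3 ≅ Z^5.

The boundary map ∂_1: C_1 → C_0 maps an edge to its endpoints' difference, ∂[p,q] = q − p. For instance
  ∂[v_0,v_2] = [v_2] − [v_0].
This gives a 5×10 integer matrix of rank 4; reducing to Smith normal form yields diagonal entries (1,1,1,1).

Boundary ∂_2: C_2 → C_1 sends each 2-simplex [p,q,r] to [q,r] − [p,r] + [p,q]. For instance
  ∂[v_0,v_3,v_4] = [v_3,v_4] − [v_0,v_4] + [v_0,v_3],
  ∂[v_2,v_3,v_4] = [v_3,v_4] − [v_2,v_4] + [v_2,v_3].
This gives a 10×10 integer matrix of rank 6; reducing to Smith normal form yields diagonal entries (1,1,1,1,1,1).

The boundary map ∂_3: C_3 → C_2 sends each 3-simplex σ to the alternating sum Σ_i (−1)^i (σ with its i-th vertex removed). For instance
  ∂[v_1,v_2,v_3,v_4] = [v_2,v_3,v_4] − [v_1,v_3,v_4] + [v_1,v_2,v_4] − [v_1,v_2,v_3],
  ∂[v_0,v_1,v_2,v_4] = [v_1,v_2,v_4] − [v_0,v_2,v_4] + [v_0,v_1,v_4] − [v_0,v_1,v_2].
The resulting 10×5 matrix has rank 4, and its Smith normal form has invariant factors (1,1,1,1).

Reading off H_k = ker ∂_k / im ∂_{k+1}:

  H_2: rank ker ∂_2 − rank ∂_3 = (10 − 6) − 4 = 0, and the invariant factors of ∂_3 are all 1, so H_2 = 0.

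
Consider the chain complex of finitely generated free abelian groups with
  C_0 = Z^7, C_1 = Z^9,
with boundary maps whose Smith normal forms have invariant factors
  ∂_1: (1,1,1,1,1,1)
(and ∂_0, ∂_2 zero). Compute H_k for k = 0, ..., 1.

H_0 ≅ Z,  H_1 ≅ Z^3.

H_0: b_0 = 7 − 0 − 6 = 1; torsion from ∂_1 factors > 1: none. So H_0 ≅ Z.
H_1: b_1 = 9 − 6 − 0 = 3; torsion from ∂_2 factors > 1: none. So H_1 ≅ Z^3.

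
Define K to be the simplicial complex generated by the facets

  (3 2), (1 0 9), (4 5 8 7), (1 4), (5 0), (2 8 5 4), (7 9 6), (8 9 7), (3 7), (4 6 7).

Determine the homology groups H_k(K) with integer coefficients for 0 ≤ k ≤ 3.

H_0 ≅ Z,  H_1 ≅ Z^3,  H_2 = 0,  H_3 = 0.

K has 10 vertices, 21 edges, 11 triangles, 2 3-simplices.
rank ∂_0 = 0, rank ∂_1 = 9 ⇒ b_0 = 10 − 0 − 9 = 1; all invariant factors of ∂_1 are 1 so no torsion. So H_0 ≅ Z.
rank ∂_1 = 9, rank ∂_2 = 9 ⇒ b_1 = 21 − 9 − 9 = 3; all invariant factors of ∂_2 are 1 so no torsion. So H_1 ≅ Z^3.
rank ∂_2 = 9, rank ∂_3 = 2 ⇒ b_2 = 11 − 9 − 2 = 0; all invariant factors of ∂_3 are 1 so no torsion. So H_2 ≅ 0.
rank ∂_3 = 2, rank ∂_4 = 0 ⇒ b_3 = 2 − 2 − 0 = 0. So H_3 ≅ 0.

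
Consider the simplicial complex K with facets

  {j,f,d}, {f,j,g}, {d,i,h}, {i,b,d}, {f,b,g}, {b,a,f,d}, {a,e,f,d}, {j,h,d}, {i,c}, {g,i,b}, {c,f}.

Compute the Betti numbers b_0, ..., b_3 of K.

b_0 = 1, b_1 = 1, b_2 = 0, b_3 = 0.

Fix the vertex order a < b < c < d < e < f < g < h < i < j and write every simplex with vertices in increasing order. Then dim K = 3 and the simplices of K are:

  0-simplices (10): a, b, c, d, e, f, g, h, i, j
  1-simplices (22): ab, ad, ae, af, bd, bf, bg, bi, cf, ci, de, df, dh, di, dj, ef, fg, fj, gi, gj, hi, hj
  2-simplices (14): abd, abf, ade, adf, aef, bdf, bdi, bfg, bgi, def, dfj, dhi, dhj, fgj
  3-simplices (2): abdf, adef

Hence C_0 ≅ Z^10, C_1 ≅ Z^22, C_2 ≅ Z^14, C_3 ≅ Z^2.

The boundary map ∂_1: C_1 → C_0 maps an edge to its endpoints' difference, ∂[p,q] = q − p. For instance
  ∂bi = i − b.
This gives a 10×22 integer matrix of rank 9; reducing to Smith normal form yields diagonal entries (1,1,1,1,1,1,1,1,1).

Boundary ∂_2: C_2 → C_1 maps a triangle to the signed sum of its edges. For instance
  ∂def = ef − df + de,
  ∂aef = ef − af + ae.
The resulting 22×14 matrix has rank 12, and its Smith normal form has invariant factors (1,1,1,1,1,1,1,1,1,1,1,1).

Boundary ∂_3: C_3 → C_2 sends each 3-simplex σ to the alternating sum Σ_i (−1)^i (σ with its i-th vertex removed). For instance
  ∂adef = def − aef + adf − ade,
  ∂abdf = bdf − adf + abf − abd.
The 14×2 boundary matrix has rank 2 and Smith normal form diag(1,1).

Reading off H_k = ker ∂_k / im ∂_{k+1}:

  H_0: rank C_0 − rank ∂_1 = 10 − 9 = 1, and the invariant factors of ∂_1 are all 1, so H_0 = Z.
  H_1: rank ker ∂_1 − rank ∂_2 = (22 − 9) − 12 = 1, and the invariant factors of ∂_2 are all 1, so H_1 = Z.
  H_2: rank ker ∂_2 − rank ∂_3 = (14 − 12) − 2 = 0, and the invariant factors of ∂_3 are all 1, so H_2 = 0.
  H_3: rank ker ∂_3 − rank ∂_4 = (2 − 2) − 0 = 0, and there is no ∂_4, so H_3 = 0.

Hence the Betti numbers are b_0 = 1, b_1 = 1, b_2 = 0, b_3 = 0.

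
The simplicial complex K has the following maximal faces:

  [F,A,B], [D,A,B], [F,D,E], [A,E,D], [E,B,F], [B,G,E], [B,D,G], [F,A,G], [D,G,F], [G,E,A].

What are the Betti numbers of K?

Order the vertices as A < B < D < E < F < G. Listing each simplex with vertices in this order, K has dimension 2 with simplices:

  0-simplices (6): A, B, D, E, F, G
  1-simplices (15): AB, AD, AE, AF, AG, BD, BE, BF, BG, DE, DF, DG, EF, EG, FG
  2-simplices (10): ABD, ABF, ADE, AEG, AFG, BDG, BEF, BEG, DEF, DFG

so the chain groups are C_0 ≅ Z^6, C_1 ≅ Z^15, C_2 ≅ Z^10.

∂_1: C_1 → C_0 maps an edge to its endpoints' difference, ∂[p,q] = q − p. For instance
  ∂AE = E − A.
The 6×15 boundary matrix has rank 5 and Smith normal form diag(1,1,1,1,1).

The boundary map ∂_2: C_2 → C_1 sends each 2-simplex [p,q,r] to [q,r] − [p,r] + [p,q]. For instance
  ∂BEF = EF − BF + BE,
  ∂BDG = DG − BG + BD.
The resulting 15×10 matrix has rank 10, and its Smith normal form has invariant factors (1,1,1,1,1,1,1,1,1,2).

Computing H_k = (kernel of ∂_k) / (image of ∂_{k+1}):

  H_0: rank C_0 − rank ∂_1 = 6 − 5 = 1, and the invariant factors of ∂_1 are all 1, so H_0 = Z.
  H_1: rank ker ∂_1 − rank ∂_2 = (15 − 5) − 10 = 0, and ∂_2 has invariant factor 2 > 1, so H_1 = Z_2.
  H_2: rank ker ∂_2 − rank ∂_3 = (10 − 10) − 0 = 0, and there is no ∂_3, so H_2 = 0.

Hence the Betti numbers are b_0 = 1, b_1 = 0, b_2 = 0.

b_0 = 1, b_1 = 0, b_2 = 0.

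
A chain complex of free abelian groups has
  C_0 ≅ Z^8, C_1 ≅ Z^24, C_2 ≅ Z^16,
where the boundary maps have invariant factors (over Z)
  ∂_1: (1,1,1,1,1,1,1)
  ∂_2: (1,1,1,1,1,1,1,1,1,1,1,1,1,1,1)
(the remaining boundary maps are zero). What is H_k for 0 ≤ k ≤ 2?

H_0 = Z,  H_1 = Z^2,  H_2 = Z.

H_0: b_0 = 8 − 0 − 7 = 1; torsion from ∂_1 factors > 1: none. So H_0 = Z.
H_1: b_1 = 24 − 7 − 15 = 2; torsion from ∂_2 factors > 1: none. So H_1 = Z^2.
H_2: b_2 = 16 − 15 − 0 = 1; torsion from ∂_3 factors > 1: none. So H_2 = Z.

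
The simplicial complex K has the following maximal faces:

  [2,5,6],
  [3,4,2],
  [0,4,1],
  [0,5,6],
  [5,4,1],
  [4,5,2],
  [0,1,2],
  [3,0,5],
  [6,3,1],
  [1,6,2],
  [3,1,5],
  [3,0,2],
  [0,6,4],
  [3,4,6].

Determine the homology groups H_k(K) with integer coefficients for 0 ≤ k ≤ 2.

H_0 ≅ Z,  H_1 ≅ Z^2,  H_2 ≅ Z.

K has 7 vertices, 21 edges, 14 triangles.
rank ∂_0 = 0, rank ∂_1 = 6 ⇒ b_0 = 7 − 0 − 6 = 1; all invariant factors of ∂_1 are 1 so no torsion. So H_0 = Z.
rank ∂_1 = 6, rank ∂_2 = 13 ⇒ b_1 = 21 − 6 − 13 = 2; all invariant factors of ∂_2 are 1 so no torsion. So H_1 = Z^2.
rank ∂_2 = 13, rank ∂_3 = 0 ⇒ b_2 = 14 − 13 − 0 = 1. So H_2 = Z.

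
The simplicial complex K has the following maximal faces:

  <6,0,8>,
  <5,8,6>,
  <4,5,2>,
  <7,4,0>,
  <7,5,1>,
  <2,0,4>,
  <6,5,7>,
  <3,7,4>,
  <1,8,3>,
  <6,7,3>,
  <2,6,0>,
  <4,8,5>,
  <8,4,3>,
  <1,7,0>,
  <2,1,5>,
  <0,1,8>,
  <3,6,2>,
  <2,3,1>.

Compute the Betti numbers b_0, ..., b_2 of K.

b_0 = 1, b_1 = 2, b_2 = 1.

Order the vertices as 0 < 1 < 2 < 3 < 4 < 5 < 6 < 7 < 8. Listing each simplex with vertices in this order, K has dimension 2 with simplices:

  0-simplices (9): [0], [1], [2], [3], [4], [5], [6], [7], [8]
  1-simplices (27): (27 of them)
  2-simplices (18): [0,1,7], [0,1,8], [0,2,4], [0,2,6], [0,4,7], [0,6,8], [1,2,3], [1,2,5], [1,3,8], [1,5,7], [2,3,6], [2,4,5], [3,4,7], [3,4,8], [3,6,7], [4,5,8], [5,6,7], [5,6,8]

Hence C_0 ≅ Z^9, C_1 ≅ Z^27, C_2 ≅ Z^18.

Boundary ∂_1: C_1 → C_0 sends each edge [p,q] (with p < q) to q − p. For instance
  ∂[6,8] = [8] − [6].
The resulting 9×27 matrix has rank 8, and its Smith normal form has invariant factors (1,1,1,1,1,1,1,1).

The boundary map ∂_2: C_2 → C_1 acts by ∂[p,q,r] = [q,r] − [p,r] + [p,q]. For instance
  ∂[0,1,7] = [1,7] − [0,7] + [0,1],
  ∂[1,2,3] = [2,3] − [1,3] + [1,2].
As a 27×18 matrix over Z this has rank 17, with invariant factors (1,1,1,1,1,1,1,1,1,1,1,1,1,1,1,1,1).

Now H_k = ker ∂_k / im ∂_{k+1}, so:

  H_0: rank C_0 − rank ∂_1 = 9 − 8 = 1, and the invariant factors of ∂_1 are all 1, so H_0 ≅ Z.
  H_1: rank ker ∂_1 − rank ∂_2 = (27 − 8) − 17 = 2, and the invariant factors of ∂_2 are all 1, so H_1 ≅ Z^2.
  H_2: rank ker ∂_2 − rank ∂_3 = (18 − 17) − 0 = 1, and there is no ∂_3, so H_2 ≅ Z.

Hence the Betti numbers are b_0 = 1, b_1 = 2, b_2 = 1.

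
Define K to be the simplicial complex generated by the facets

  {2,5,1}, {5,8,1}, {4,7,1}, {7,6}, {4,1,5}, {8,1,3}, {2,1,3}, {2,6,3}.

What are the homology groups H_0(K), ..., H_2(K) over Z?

We work with the vertex ordering 1 < 2 < 3 < 4 < 5 < 6 < 7 < 8. The simplices of K, each written with vertices in increasing order, are:

  0-simplices (8): [1], [2], [3], [4], [5], [6], [7], [8]
  1-simplices (15): [1,2], [1,3], [1,4], [1,5], [1,7], [1,8], [2,3], [2,5], [2,6], [3,6], [3,8], [4,5], [4,7], [5,8], [6,7]
  2-simplices (7): [1,2,3], [1,2,5], [1,3,8], [1,4,5], [1,4,7], [1,5,8], [2,3,6]

giving chain groups C_0 ≅ Z^8, C_1 ≅ Z^15, C_2 ≅ Z^7.

∂_1: C_1 → C_0 maps an edge to its endpoints' difference, ∂[p,q] = q − p. For instance
  ∂[2,6] = [6] − [2].
As a 8×15 matrix over Z this has rank 7, with invariant factors (1,1,1,1,1,1,1).

∂_2: C_2 → C_1 sends each 2-simplex [p,q,r] to [q,r] − [p,r] + [p,q]. For instance
  ∂[1,2,5] = [2,5] − [1,5] + [1,2],
  ∂[1,2,3] = [2,3] − [1,3] + [1,2].
The 15×7 boundary matrix has rank 7 and Smith normal form diag(1,1,1,1,1,1,1).

From H_k ≅ ker(∂_k) / im(∂_{k+1}) we obtain:

  H_0: rank C_0 − rank ∂_1 = 8 − 7 = 1, and the invariant factors of ∂_1 are all 1, so H_0 ≅ Z.
  H_1: rank ker ∂_1 − rank ∂_2 = (15 − 7) − 7 = 1, and the invariant factors of ∂_2 are all 1, so H_1 ≅ Z.
  H_2: rank ker ∂_2 − rank ∂_3 = (7 − 7) − 0 = 0, and there is no ∂_3, so H_2 ≅ 0.

H_0 ≅ Z,  H_1 ≅ Z,  H_2 = 0.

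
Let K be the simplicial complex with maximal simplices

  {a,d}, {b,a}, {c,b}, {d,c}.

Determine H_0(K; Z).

H_0 ≅ Z.

Order the vertices as a < b < c < d. Listing each simplex with vertices in this order, K has dimension 1 with simplices:

  0-simplices (4): a, b, c, d
  1-simplices (4): ab, ad, bc, cd

so the chain groups are C_0 ≅ Z^4, C_1 ≅ Z^4.

∂_1: C_1 → C_0 maps an edge to its endpoints' difference, ∂[p,q] = q − p. For instance
  ∂bc = c − b.
The resulting 4×4 matrix has rank 3, and its Smith normal form has invariant factors (1,1,1).

Computing H_k = (kernel of ∂_k) / (image of ∂_{k+1}):

  H_0: rank C_0 − rank ∂_1 = 4 − 3 = 1, and the invariant factors of ∂_1 are all 1, so H_0 = Z.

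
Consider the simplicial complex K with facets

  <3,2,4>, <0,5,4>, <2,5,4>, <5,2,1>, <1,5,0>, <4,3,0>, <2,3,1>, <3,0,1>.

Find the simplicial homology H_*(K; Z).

H_0 ≅ Z,  H_1 = 0,  H_2 ≅ Z.

Order the vertices as 0 < 1 < 2 < 3 < 4 < 5. Listing each simplex with vertices in this order, K has dimension 2 with simplices:

  0-simplices (6): [0], [1], [2], [3], [4], [5]
  1-simplices (12): [0,1], [0,3], [0,4], [0,5], [1,2], [1,3], [1,5], [2,3], [2,4], [2,5], [3,4], [4,5]
  2-simplices (8): [0,1,3], [0,1,5], [0,3,4], [0,4,5], [1,2,3], [1,2,5], [2,3,4], [2,4,5]

giving chain groups C_0 ≅ Z^6, C_1 ≅ Z^12, C_2 ≅ Z^8.

∂_1: C_1 → C_0 sends each edge [p,q] (with p < q) to q − p.
This gives a 6×12 integer matrix of rank 5; reducing to Smith normal form yields diagonal entries (1,1,1,1,1).

The boundary map ∂_2: C_2 → C_1 maps a triangle to the signed sum of its edges. For instance
  ∂[0,1,3] = [1,3] − [0,3] + [0,1],
  ∂[0,1,5] = [1,5] − [0,5] + [0,1].
As a 12×8 matrix over Z this has rank 7, with invariant factors (1,1,1,1,1,1,1).

Computing H_k = (kernel of ∂_k) / (image of ∂_{k+1}):

  H_0: rank C_0 − rank ∂_1 = 6 − 5 = 1, and the invariant factors of ∂_1 are all 1, so H_0 = Z.
  H_1: rank ker ∂_1 − rank ∂_2 = (12 − 5) − 7 = 0, and the invariant factors of ∂_2 are all 1, so H_1 = 0.
  H_2: rank ker ∂_2 − rank ∂_3 = (8 − 7) − 0 = 1, and there is no ∂_3, so H_2 = Z.

As a check, the Euler characteristic is 6 − 12 + 8 = 2, which agrees with 1 − 0 + 1 = 2.
(K is a triangulation of the 2-sphere S^2.)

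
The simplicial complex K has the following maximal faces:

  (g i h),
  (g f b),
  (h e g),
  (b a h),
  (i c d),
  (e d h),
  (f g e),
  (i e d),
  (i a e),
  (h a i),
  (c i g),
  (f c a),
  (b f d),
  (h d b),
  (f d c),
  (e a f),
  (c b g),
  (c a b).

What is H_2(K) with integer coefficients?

H_2 = 0.

We work with the vertex ordering a < b < c < d < e < f < g < h < i. The simplices of K, each written with vertices in increasing order, are:

  0-simplices (9): a, b, c, d, e, f, g, h, i
  1-simplices (27): ab, ac, ae, af, ah, ai, bc, bd, bf, bg, bh, cd, cf, cg, ci, de, df, dh, di, ef, eg, eh, ei, fg, gh, gi, hi
  2-simplices (18): abc, abh, acf, aef, aei, ahi, bcg, bdf, bdh, bfg, cdf, cdi, cgi, deh, dei, efg, egh, ghi

Hence C_0 ≅ Z^9, C_1 ≅ Z^27, C_2 ≅ Z^18.

∂_1: C_1 → C_0 sends each edge [p,q] (with p < q) to q − p.
This gives a 9×27 integer matrix of rank 8; reducing to Smith normal form yields diagonal entries (1,1,1,1,1,1,1,1).

The boundary map ∂_2: C_2 → C_1 sends each 2-simplex [p,q,r] to [q,r] − [p,r] + [p,q]. For instance
  ∂bdh = dh − bh + bd,
  ∂cgi = gi − ci + cg.
The 27×18 boundary matrix has rank 18 and Smith normal form diag(1,1,1,1,1,1,1,1,1,1,1,1,1,1,1,1,1,2).

From H_k ≅ ker(∂_k) / im(∂_{k+1}) we obtain:

  H_2: rank ker ∂_2 − rank ∂_3 = (18 − 18) − 0 = 0, and there is no ∂_3, so H_2 = 0.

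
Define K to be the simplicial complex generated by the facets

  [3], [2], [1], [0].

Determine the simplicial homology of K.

Fix the vertex order 0 < 1 < 2 < 3 and write every simplex with vertices in increasing order. Then dim K = 0 and the simplices of K are:

  0-simplices (4): [0], [1], [2], [3]

Hence C_0 ≅ Z^4.

Computing H_k = (kernel of ∂_k) / (image of ∂_{k+1}):

  H_0: rank C_0 − rank ∂_1 = 4 − 0 = 4, and there is no ∂_1, so H_0 ≅ Z^4.

H_0 = Z^4.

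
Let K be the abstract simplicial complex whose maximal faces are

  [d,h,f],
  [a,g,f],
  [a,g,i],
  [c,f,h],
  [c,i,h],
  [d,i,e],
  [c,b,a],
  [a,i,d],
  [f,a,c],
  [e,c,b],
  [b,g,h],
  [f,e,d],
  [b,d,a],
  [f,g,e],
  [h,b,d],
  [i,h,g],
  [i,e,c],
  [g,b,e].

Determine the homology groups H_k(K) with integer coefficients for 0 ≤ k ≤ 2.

We work with the vertex ordering a < b < c < d < e < f < g < h < i. The simplices of K, each written with vertices in increasing order, are:

  0-simplices (9): a, b, c, d, e, f, g, h, i
  1-simplices (27): ab, ac, ad, af, ag, ai, bc, bd, be, bg, bh, ce, cf, ch, ci, de, df, dh, di, ef, eg, ei, fg, fh, gh, gi, hi
  2-simplices (18): abc, abd, acf, adi, afg, agi, bce, bdh, beg, bgh, cei, cfh, chi, def, dei, dfh, efg, ghi

Hence C_0 ≅ Z^9, C_1 ≅ Z^27, C_2 ≅ Z^18.

Boundary ∂_1: C_1 → C_0 is given by ∂[p,q] = [q] − [p]. For instance
  ∂bd = d − b.
The 9×27 boundary matrix has rank 8 and Smith normal form diag(1,1,1,1,1,1,1,1).

The boundary map ∂_2: C_2 → C_1 sends each 2-simplex [p,q,r] to [q,r] − [p,r] + [p,q]. For instance
  ∂afg = fg − ag + af,
  ∂bdh = dh − bh + bd.
As a 27×18 matrix over Z this has rank 17, with invariant factors (1,1,1,1,1,1,1,1,1,1,1,1,1,1,1,1,1).

Now H_k = ker ∂_k / im ∂_{k+1}, so:

  H_0: rank C_0 − rank ∂_1 = 9 − 8 = 1, and the invariant factors of ∂_1 are all 1, so H_0 ≅ Z.
  H_1: rank ker ∂_1 − rank ∂_2 = (27 − 8) − 17 = 2, and the invariant factors of ∂_2 are all 1, so H_1 ≅ Z^2.
  H_2: rank ker ∂_2 − rank ∂_3 = (18 − 17) − 0 = 1, and there is no ∂_3, so H_2 ≅ Z.

(K is a triangulation of the torus T^2.)

H_0 = Z,  H_1 = Z^2,  H_2 = Z.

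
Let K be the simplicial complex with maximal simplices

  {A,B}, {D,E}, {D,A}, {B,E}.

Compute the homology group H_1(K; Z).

Fix the vertex order A < B < D < E and write every simplex with vertices in increasing order. Then dim K = 1 and the simplices of K are:

  0-simplices (4): A, B, D, E
  1-simplices (4): AB, AD, BE, DE

giving chain groups C_0 ≅ Z^4, C_1 ≅ Z^4.

∂_1: C_1 → C_0 is given by ∂[p,q] = [q] − [p].
The 4×4 boundary matrix has rank 3 and Smith normal form diag(1,1,1).

From H_k ≅ ker(∂_k) / im(∂_{k+1}) we obtain:

  H_1: rank ker ∂_1 − rank ∂_2 = (4 − 3) − 0 = 1, and there is no ∂_2, so H_1 ≅ Z.

H_1 ≅ Z.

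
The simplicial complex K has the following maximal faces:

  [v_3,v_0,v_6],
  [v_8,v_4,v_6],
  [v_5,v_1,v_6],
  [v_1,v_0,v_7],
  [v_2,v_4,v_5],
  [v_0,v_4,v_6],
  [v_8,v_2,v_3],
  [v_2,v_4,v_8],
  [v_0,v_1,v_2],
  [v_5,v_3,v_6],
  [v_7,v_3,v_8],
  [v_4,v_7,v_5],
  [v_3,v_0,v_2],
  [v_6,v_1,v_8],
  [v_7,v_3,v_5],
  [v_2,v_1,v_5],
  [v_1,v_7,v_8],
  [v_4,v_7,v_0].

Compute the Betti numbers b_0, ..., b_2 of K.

Take the total order v_0 < v_1 < v_2 < v_3 < v_4 < v_5 < v_6 < v_7 < v_8 on the vertex set. Then K (dimension 2) consists of the simplices:

  0-simplices (9): [v_0], [v_1], [v_2], [v_3], [v_4], [v_5], [v_6], [v_7], [v_8]
  1-simplices (27): (27 of them)
  2-simplices (18): (18 of them)

giving chain groups C_0 ≅ Z^9, C_1 ≅ Z^27, C_2 ≅ Z^18.

Boundary ∂_1: C_1 → C_0 is given by ∂[p,q] = [q] − [p]. For instance
  ∂[v_1,v_7] = [v_7] − [v_1].
The 9×27 boundary matrix has rank 8 and Smith normal form diag(1,1,1,1,1,1,1,1).

The boundary map ∂_2: C_2 → C_1 sends each 2-simplex [p,q,r] to [q,r] − [p,r] + [p,q]. For instance
  ∂[v_2,v_3,v_8] = [v_3,v_8] − [v_2,v_8] + [v_2,v_3],
  ∂[v_1,v_2,v_5] = [v_2,v_5] − [v_1,v_5] + [v_1,v_2].
The 27×18 boundary matrix has rank 17 and Smith normal form diag(1,1,1,1,1,1,1,1,1,1,1,1,1,1,1,1,1).

Now H_k = ker ∂_k / im ∂_{k+1}, so:

  H_0: rank C_0 − rank ∂_1 = 9 − 8 = 1, and the invariant factors of ∂_1 are all 1, so H_0 = Z.
  H_1: rank ker ∂_1 − rank ∂_2 = (27 − 8) − 17 = 2, and the invariant factors of ∂_2 are all 1, so H_1 = Z^2.
  H_2: rank ker ∂_2 − rank ∂_3 = (18 − 17) − 0 = 1, and there is no ∂_3, so H_2 = Z.

As a check, the Euler characteristic is 9 − 27 + 18 = 0, which agrees with 1 − 2 + 1 = 0.

Hence the Betti numbers are b_0 = 1, b_1 = 2, b_2 = 1.

b_0 = 1, b_1 = 2, b_2 = 1.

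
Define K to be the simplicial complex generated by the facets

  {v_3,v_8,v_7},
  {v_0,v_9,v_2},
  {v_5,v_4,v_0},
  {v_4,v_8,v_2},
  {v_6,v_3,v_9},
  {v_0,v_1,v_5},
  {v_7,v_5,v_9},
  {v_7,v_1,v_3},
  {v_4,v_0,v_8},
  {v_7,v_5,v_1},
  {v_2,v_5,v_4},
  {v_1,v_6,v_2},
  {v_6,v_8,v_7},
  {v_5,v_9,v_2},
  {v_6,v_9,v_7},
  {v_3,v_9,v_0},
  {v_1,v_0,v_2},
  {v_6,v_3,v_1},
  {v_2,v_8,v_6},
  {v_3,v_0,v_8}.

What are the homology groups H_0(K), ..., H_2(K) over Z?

H_0 = Z,  H_1 = Z ⊕ Z_2,  H_2 = 0.

We work with the vertex ordering v_0 < v_1 < v_2 < v_3 < v_4 < v_5 < v_6 < v_7 < v_8 < v_9. The simplices of K, each written with vertices in increasing order, are:

  0-simplices (10): [v_0], [v_1], [v_2], [v_3], [v_4], [v_5], [v_6], [v_7], [v_8], [v_9]
  1-simplices (30): (30 of them)
  2-simplices (20): (20 of them)

giving chain groups C_0 ≅ Z^10, C_1 ≅ Z^30, C_2 ≅ Z^20.

The boundary map ∂_1: C_1 → C_0 is given by ∂[p,q] = [q] − [p].
As a 10×30 matrix over Z this has rank 9, with invariant factors (1,1,1,1,1,1,1,1,1).

∂_2: C_2 → C_1 maps a triangle to the signed sum of its edges. For instance
  ∂[v_6,v_7,v_8] = [v_7,v_8] − [v_6,v_8] + [v_6,v_7],
  ∂[v_3,v_7,v_8] = [v_7,v_8] − [v_3,v_8] + [v_3,v_7].
The resulting 30×20 matrix has rank 20, and its Smith normal form has invariant factors (1,1,1,1,1,1,1,1,1,1,1,1,1,1,1,1,1,1,1,2).

Reading off H_k = ker ∂_k / im ∂_{k+1}:

  H_0: rank C_0 − rank ∂_1 = 10 − 9 = 1, and the invariant factors of ∂_1 are all 1, so H_0 ≅ Z.
  H_1: rank ker ∂_1 − rank ∂_2 = (30 − 9) − 20 = 1, and ∂_2 has invariant factor 2 > 1, so H_1 ≅ Z ⊕ Z_2.
  H_2: rank ker ∂_2 − rank ∂_3 = (20 − 20) − 0 = 0, and there is no ∂_3, so H_2 ≅ 0.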